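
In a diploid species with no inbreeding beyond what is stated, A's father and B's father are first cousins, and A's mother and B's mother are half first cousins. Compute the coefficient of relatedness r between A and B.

Wright's path rule: contributions from independent ancestry routes add.
A and B are related in two ways: second cousins through their fathers (r = 1/32) and half second cousins through their mothers (r = 1/64).
r = 1/32 + 1/64 = 0.046875.

0.046875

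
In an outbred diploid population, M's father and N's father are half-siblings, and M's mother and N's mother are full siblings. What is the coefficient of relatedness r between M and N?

0.1875

With two independent routes of shared ancestry, r is the sum of the two contributions.
M and N are related in two ways: half first cousins through their fathers (r = 1/16) and first cousins through their mothers (r = 1/8).
r = 1/16 + 1/8 = 3/16 = 0.1875.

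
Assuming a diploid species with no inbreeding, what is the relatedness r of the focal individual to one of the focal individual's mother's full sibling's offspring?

Each parent–offspring link contributes a factor of 1/2, and independent paths through distinct common ancestors add.
First cousins share one grandparent pair — two paths of length 4: r = 2·(1/2)^4 = 1/8.

0.125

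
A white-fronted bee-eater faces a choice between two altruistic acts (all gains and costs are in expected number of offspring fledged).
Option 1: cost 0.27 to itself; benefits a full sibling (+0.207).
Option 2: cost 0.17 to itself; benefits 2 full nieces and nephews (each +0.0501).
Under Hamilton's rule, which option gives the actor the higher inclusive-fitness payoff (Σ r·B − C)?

Option 2

Option 1: r to a full sibling = 0.5.
Option 1: Σ r·B − C = (1·0.5·0.207) − 0.27 = -0.1665.
Option 2: r to a full niece or nephew = 0.25.
Option 2: Σ r·B − C = (2·0.25·0.0501) − 0.17 = -0.14495.
Option 2 has the higher net inclusive-fitness payoff.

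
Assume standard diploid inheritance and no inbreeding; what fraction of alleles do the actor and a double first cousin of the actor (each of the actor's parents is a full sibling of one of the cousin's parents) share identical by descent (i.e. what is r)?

Each parent–offspring link contributes a factor of 1/2, and independent paths through distinct common ancestors add.
Double first cousins share both grandparent pairs — four paths of length 4: r = 4·(1/2)^4 = 1/4.

0.25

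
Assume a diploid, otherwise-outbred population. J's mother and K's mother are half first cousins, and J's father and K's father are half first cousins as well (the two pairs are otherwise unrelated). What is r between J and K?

Independent pedigree routes through distinct common ancestors add.
J and K are related in two ways: half second cousins through their mothers (r = 1/64) and half second cousins through their fathers (r = 1/64).
r = 1/64 + 1/64 = 0.03125.

0.03125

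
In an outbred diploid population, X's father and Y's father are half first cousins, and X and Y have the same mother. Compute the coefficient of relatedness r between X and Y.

Wright's path rule: contributions from independent ancestry routes add.
X and Y are related in two ways: half second cousins through their fathers (r = 1/64) and half-sibs through their shared mother (r = 1/4).
r = 1/64 + 1/4 = 17/64 = 0.265625.

0.265625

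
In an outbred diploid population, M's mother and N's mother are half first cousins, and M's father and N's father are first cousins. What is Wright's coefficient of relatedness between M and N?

Relatedness sums over independent paths through distinct common ancestors.
M and N are related in two ways: half second cousins through their mothers (r = 1/64) and second cousins through their fathers (r = 1/32).
r = 1/64 + 1/32 = 3/64 = 0.046875.

0.046875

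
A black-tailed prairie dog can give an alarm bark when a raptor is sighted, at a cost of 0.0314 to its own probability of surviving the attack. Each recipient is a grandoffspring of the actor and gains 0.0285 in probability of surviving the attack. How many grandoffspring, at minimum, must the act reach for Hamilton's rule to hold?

5

r to a grandoffspring = 0.25 (two parent–offspring links: r = (1/2)^2 = 1/4).
Hamilton's rule: n·r·B > C  ⇒  n > C/(r·B) = 0.0314/(0.25·0.0285) = 4.407.
The smallest integer exceeding 4.407 is 5.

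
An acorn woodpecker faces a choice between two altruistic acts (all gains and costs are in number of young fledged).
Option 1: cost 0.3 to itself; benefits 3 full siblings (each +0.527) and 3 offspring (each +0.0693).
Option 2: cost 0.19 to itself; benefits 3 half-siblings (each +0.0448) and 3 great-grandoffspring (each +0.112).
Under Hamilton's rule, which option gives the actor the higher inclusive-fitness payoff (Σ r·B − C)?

Option 1

Option 1: r to a full sibling = 0.5.
Option 1: r to an offspring = 0.5.
Option 1: Σ r·B − C = (3·0.5·0.527 + 3·0.5·0.0693) − 0.3 = 0.59445.
Option 2: r to a half-sibling = 0.25.
Option 2: r to a great-grandoffspring = 0.125.
Option 2: Σ r·B − C = (3·0.25·0.0448 + 3·0.125·0.112) − 0.19 = -0.1144.
Option 1 has the higher net inclusive-fitness payoff.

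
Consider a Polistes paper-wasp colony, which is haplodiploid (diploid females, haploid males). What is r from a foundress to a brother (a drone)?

Her haploid brother carries none of their father's genes and a random half of their mother's genome; that half matches the maternal half of her own genome with probability 1/2: r = 1/2 · 1/2 = 1/4.

0.25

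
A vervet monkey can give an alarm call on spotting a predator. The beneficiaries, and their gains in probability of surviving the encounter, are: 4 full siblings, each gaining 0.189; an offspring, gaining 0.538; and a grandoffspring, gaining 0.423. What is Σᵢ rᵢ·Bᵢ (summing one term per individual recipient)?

r to a full sibling = 0.5 (full sibs share both parents — two paths of length 2: r = 2·(1/2)^2 = 1/2).
r to an offspring = 1/2 (one parent–offspring link: r = (1/2)^1 = 1/2).
r to a grandoffspring = 0.25 (two parent–offspring links: r = (1/2)^2 = 1/4).
Summing one r·B term per recipient: 4·0.5·0.189 + 1·0.5·0.538 + 1·0.25·0.423 = 0.75275.

0.75275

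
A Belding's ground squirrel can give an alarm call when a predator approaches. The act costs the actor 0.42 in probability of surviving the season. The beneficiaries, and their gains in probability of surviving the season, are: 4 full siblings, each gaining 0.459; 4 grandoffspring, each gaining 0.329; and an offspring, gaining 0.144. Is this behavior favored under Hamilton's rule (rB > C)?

Yes

Hamilton's rule: the trait is favored when the sum of r·B over every recipient exceeds the actor's cost C.
r to a full sibling = 1/2 (full sibs share both parents — two paths of length 2: r = 2·(1/2)^2 = 1/2).
r to a grandoffspring = 0.25 (two parent–offspring links: r = (1/2)^2 = 1/4).
r to an offspring = 0.5 (one parent–offspring link: r = (1/2)^1 = 1/2).
Summing one r·B term per recipient: 4·0.5·0.459 + 4·0.25·0.329 + 1·0.5·0.144 = 1.319.
1.319 > 0.42: the indirect benefit exceeds the cost.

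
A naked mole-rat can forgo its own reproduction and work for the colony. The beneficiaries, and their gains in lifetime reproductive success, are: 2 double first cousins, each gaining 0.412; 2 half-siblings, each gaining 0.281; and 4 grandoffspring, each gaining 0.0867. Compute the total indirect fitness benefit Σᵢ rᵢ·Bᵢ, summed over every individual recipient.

r to a double first cousin = 0.25 (double first cousins share both grandparent pairs — four paths of length 4: r = 4·(1/2)^4 = 1/4).
r to a half-sibling = 1/4 (half-sibs share one parent — one path of length 2: r = (1/2)^2 = 1/4).
r to a grandoffspring = 1/4 (two parent–offspring links: r = (1/2)^2 = 1/4).
Summing one r·B term per recipient: 2·0.25·0.412 + 2·0.25·0.281 + 4·0.25·0.0867 = 0.4332.

0.4332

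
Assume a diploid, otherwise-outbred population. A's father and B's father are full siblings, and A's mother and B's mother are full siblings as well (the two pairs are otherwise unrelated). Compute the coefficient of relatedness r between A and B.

0.25

With two independent routes of shared ancestry, r is the sum of the two contributions.
A and B are related in two ways: first cousins through their fathers (r = 1/8) and first cousins through their mothers (r = 1/8) — i.e. double first cousins.
r = 1/8 + 1/8 = 1/4 = 0.25.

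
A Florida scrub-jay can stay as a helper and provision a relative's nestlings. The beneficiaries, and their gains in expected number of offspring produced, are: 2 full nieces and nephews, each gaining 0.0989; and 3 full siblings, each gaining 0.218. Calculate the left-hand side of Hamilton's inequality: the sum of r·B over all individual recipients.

0.37645

r to a full niece or nephew = 0.25 (full aunt/uncle↔niece/nephew: two paths of length 3 through the shared grandparent pair: r = 2·(1/2)^3 = 1/4).
r to a full sibling = 1/2 (full sibs share both parents — two paths of length 2: r = 2·(1/2)^2 = 1/2).
Summing one r·B term per recipient: 2·0.25·0.0989 + 3·0.5·0.218 = 0.37645.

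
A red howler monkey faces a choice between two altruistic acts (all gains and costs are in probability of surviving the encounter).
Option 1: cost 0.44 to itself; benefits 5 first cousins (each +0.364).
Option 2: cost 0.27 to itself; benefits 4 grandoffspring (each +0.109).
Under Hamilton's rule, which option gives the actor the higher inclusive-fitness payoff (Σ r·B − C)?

Option 1: r to a first cousin = 0.125.
Option 1: Σ r·B − C = (5·0.125·0.364) − 0.44 = -0.2125.
Option 2: r to a grandoffspring = 0.25.
Option 2: Σ r·B − C = (4·0.25·0.109) − 0.27 = -0.161.
Option 2 has the higher net inclusive-fitness payoff.

Option 2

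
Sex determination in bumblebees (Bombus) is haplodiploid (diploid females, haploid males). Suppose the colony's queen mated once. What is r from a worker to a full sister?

0.75

Haplodiploid full sisters inherit their father's entire haploid genome identically (contributing 1/2) and on average half of their mother's contribution (1/2 · 1/2 = 1/4); r = 1/2 + 1/4 = 3/4.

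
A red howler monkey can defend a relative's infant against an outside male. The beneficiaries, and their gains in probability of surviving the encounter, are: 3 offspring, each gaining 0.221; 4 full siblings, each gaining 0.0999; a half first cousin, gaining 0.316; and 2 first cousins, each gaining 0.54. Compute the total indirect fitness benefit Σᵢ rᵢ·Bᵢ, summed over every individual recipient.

r to an offspring = 1/2 (one parent–offspring link: r = (1/2)^1 = 1/2).
r to a full sibling = 1/2 (full sibs share both parents — two paths of length 2: r = 2·(1/2)^2 = 1/2).
r to a half first cousin = 1/16 (half first cousins share one grandparent — one path of length 4: r = (1/2)^4 = 1/16).
r to a first cousin = 1/8 (first cousins share one grandparent pair — two paths of length 4: r = 2·(1/2)^4 = 1/8).
Summing one r·B term per recipient: 3·0.5·0.221 + 4·0.5·0.0999 + 1·0.0625·0.316 + 2·0.125·0.54 = 0.68605.

0.68605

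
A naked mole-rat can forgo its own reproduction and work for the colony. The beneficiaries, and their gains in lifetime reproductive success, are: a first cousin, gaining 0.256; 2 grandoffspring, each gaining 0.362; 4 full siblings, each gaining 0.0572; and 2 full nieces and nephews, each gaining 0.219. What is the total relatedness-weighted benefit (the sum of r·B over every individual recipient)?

r to a first cousin = 1/8 (first cousins share one grandparent pair — two paths of length 4: r = 2·(1/2)^4 = 1/8).
r to a grandoffspring = 0.25 (two parent–offspring links: r = (1/2)^2 = 1/4).
r to a full sibling = 1/2 (full sibs share both parents — two paths of length 2: r = 2·(1/2)^2 = 1/2).
r to a full niece or nephew = 0.25 (full aunt/uncle↔niece/nephew: two paths of length 3 through the shared grandparent pair: r = 2·(1/2)^3 = 1/4).
Summing one r·B term per recipient: 1·0.125·0.256 + 2·0.25·0.362 + 4·0.5·0.0572 + 2·0.25·0.219 = 0.4369.

0.4369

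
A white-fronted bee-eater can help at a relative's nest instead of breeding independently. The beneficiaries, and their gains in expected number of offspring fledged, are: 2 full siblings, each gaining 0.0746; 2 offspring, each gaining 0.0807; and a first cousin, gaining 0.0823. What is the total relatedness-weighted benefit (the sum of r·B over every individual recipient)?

r to a full sibling = 0.5 (full sibs share both parents — two paths of length 2: r = 2·(1/2)^2 = 1/2).
r to an offspring = 1/2 (one parent–offspring link: r = (1/2)^1 = 1/2).
r to a first cousin = 1/8 (first cousins share one grandparent pair — two paths of length 4: r = 2·(1/2)^4 = 1/8).
Summing one r·B term per recipient: 2·0.5·0.0746 + 2·0.5·0.0807 + 1·0.125·0.0823 = 0.1655875.

0.1655875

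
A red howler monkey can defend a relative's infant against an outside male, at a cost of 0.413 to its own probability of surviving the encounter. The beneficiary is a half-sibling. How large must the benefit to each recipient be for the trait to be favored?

r to a half-sibling = 0.25 (half-sibs share one parent — one path of length 2: r = (1/2)^2 = 1/4).
Hamilton's rule with n recipients of equal r: n·r·B > C, so B > C/(n·r) = 0.413/(1·0.25) = 1.652.

1.652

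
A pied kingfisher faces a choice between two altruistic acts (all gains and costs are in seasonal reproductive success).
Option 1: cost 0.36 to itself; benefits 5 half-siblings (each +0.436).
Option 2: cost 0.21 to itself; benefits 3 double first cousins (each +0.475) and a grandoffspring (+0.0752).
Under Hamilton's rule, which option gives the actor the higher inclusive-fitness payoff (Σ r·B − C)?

Option 1: r to a half-sibling = 0.25.
Option 1: Σ r·B − C = (5·0.25·0.436) − 0.36 = 0.185.
Option 2: r to a double first cousin = 0.25.
Option 2: r to a grandoffspring = 0.25.
Option 2: Σ r·B − C = (3·0.25·0.475 + 1·0.25·0.0752) − 0.21 = 0.16505.
Option 1 has the higher net inclusive-fitness payoff.

Option 1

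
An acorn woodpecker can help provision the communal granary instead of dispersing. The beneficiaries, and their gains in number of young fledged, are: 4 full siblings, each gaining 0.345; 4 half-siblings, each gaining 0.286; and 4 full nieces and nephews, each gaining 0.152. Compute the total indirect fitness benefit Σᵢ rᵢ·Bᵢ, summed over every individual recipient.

1.128

r to a full sibling = 1/2 (full sibs share both parents — two paths of length 2: r = 2·(1/2)^2 = 1/2).
r to a half-sibling = 1/4 (half-sibs share one parent — one path of length 2: r = (1/2)^2 = 1/4).
r to a full niece or nephew = 1/4 (full aunt/uncle↔niece/nephew: two paths of length 3 through the shared grandparent pair: r = 2·(1/2)^3 = 1/4).
Summing one r·B term per recipient: 4·0.5·0.345 + 4·0.25·0.286 + 4·0.25·0.152 = 1.128.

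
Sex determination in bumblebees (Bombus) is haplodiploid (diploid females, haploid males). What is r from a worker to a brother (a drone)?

Her haploid brother carries none of their father's genes and a random half of their mother's genome; that half matches the maternal half of her own genome with probability 1/2: r = 1/2 · 1/2 = 1/4.

0.25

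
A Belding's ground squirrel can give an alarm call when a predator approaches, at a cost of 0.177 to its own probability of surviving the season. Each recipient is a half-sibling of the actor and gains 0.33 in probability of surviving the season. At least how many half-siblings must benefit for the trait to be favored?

3

r to a half-sibling = 1/4 (half-sibs share one parent — one path of length 2: r = (1/2)^2 = 1/4).
Hamilton's rule: n·r·B > C  ⇒  n > C/(r·B) = 0.177/(0.25·0.33) = 2.145.
The smallest integer exceeding 2.145 is 3.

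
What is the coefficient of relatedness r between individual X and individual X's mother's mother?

0.25

Each parent–offspring link contributes a factor of 1/2, and independent paths through distinct common ancestors add.
Two parent–offspring links: r = (1/2)^2 = 1/4.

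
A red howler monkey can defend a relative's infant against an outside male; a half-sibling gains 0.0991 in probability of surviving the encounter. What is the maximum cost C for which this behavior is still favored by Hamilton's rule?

0.024775

r to a half-sibling = 0.25 (half-sibs share one parent — one path of length 2: r = (1/2)^2 = 1/4).
Hamilton's rule: n·r·B > C, so the trait is favored while C < n·r·B = 1·0.25·0.0991 = 0.024775.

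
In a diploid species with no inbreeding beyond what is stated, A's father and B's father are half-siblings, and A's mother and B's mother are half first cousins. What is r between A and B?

0.078125

Relatedness sums over independent paths through distinct common ancestors.
A and B are related in two ways: half first cousins through their fathers (r = 1/16) and half second cousins through their mothers (r = 1/64).
r = 1/16 + 1/64 = 5/64 = 0.078125.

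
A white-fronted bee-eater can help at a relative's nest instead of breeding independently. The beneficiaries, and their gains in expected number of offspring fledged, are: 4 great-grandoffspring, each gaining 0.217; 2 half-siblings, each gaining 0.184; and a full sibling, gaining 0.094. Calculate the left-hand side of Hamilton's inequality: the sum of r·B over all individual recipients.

r to a great-grandoffspring = 1/8 (three parent–offspring links: r = (1/2)^3 = 1/8).
r to a half-sibling = 1/4 (half-sibs share one parent — one path of length 2: r = (1/2)^2 = 1/4).
r to a full sibling = 1/2 (full sibs share both parents — two paths of length 2: r = 2·(1/2)^2 = 1/2).
Summing one r·B term per recipient: 4·0.125·0.217 + 2·0.25·0.184 + 1·0.5·0.094 = 0.2475.

0.2475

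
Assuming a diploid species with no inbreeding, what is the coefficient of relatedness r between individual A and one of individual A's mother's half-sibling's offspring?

0.0625

Each parent–offspring link contributes a factor of 1/2, and independent paths through distinct common ancestors add.
Half first cousins share one grandparent — one path of length 4: r = (1/2)^4 = 1/16.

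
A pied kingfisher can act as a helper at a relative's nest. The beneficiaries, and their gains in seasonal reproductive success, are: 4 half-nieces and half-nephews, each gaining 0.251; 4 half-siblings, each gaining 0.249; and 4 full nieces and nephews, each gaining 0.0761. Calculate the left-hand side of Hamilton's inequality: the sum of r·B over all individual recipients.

r to a half-niece or half-nephew = 1/8 (half-aunt/uncle↔niece/nephew: one path of length 3: r = (1/2)^3 = 1/8).
r to a half-sibling = 0.25 (half-sibs share one parent — one path of length 2: r = (1/2)^2 = 1/4).
r to a full niece or nephew = 0.25 (full aunt/uncle↔niece/nephew: two paths of length 3 through the shared grandparent pair: r = 2·(1/2)^3 = 1/4).
Summing one r·B term per recipient: 4·0.125·0.251 + 4·0.25·0.249 + 4·0.25·0.0761 = 0.4506.

0.4506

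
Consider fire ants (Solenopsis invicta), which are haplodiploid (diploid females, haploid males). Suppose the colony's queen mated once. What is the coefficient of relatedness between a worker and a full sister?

0.75

Haplodiploid full sisters inherit their father's entire haploid genome identically (contributing 1/2) and on average half of their mother's contribution (1/2 · 1/2 = 1/4); r = 1/2 + 1/4 = 3/4.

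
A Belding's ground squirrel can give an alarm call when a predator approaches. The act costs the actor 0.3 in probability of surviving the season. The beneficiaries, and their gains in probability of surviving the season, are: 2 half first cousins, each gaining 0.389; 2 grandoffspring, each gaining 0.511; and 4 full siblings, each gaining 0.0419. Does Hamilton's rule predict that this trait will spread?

Yes

Hamilton's rule: the trait is favored when the sum of r·B over every recipient exceeds the actor's cost C.
r to a half first cousin = 1/16 (half first cousins share one grandparent — one path of length 4: r = (1/2)^4 = 1/16).
r to a grandoffspring = 1/4 (two parent–offspring links: r = (1/2)^2 = 1/4).
r to a full sibling = 0.5 (full sibs share both parents — two paths of length 2: r = 2·(1/2)^2 = 1/2).
Summing one r·B term per recipient: 2·0.0625·0.389 + 2·0.25·0.511 + 4·0.5·0.0419 = 0.387925.
0.387925 > 0.3: the indirect benefit exceeds the cost.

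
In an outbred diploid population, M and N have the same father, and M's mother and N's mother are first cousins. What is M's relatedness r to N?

0.28125

With two independent routes of shared ancestry, r is the sum of the two contributions.
M and N are related in two ways: half-sibs through their shared father (r = 1/4) and second cousins through their mothers (r = 1/32).
r = 1/4 + 1/32 = 9/32 = 0.28125.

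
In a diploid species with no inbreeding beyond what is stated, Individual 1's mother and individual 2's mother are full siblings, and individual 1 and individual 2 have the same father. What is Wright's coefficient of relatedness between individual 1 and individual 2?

0.375

Relatedness sums over independent paths through distinct common ancestors.
Individual 1 and individual 2 are related in two ways: first cousins through their mothers (r = 1/8) and half-sibs through their shared father (r = 1/4).
r = 1/8 + 1/4 = 3/8 = 0.375.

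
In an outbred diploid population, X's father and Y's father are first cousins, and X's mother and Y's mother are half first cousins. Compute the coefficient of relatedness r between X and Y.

0.046875

Wright's path rule: contributions from independent ancestry routes add.
X and Y are related in two ways: second cousins through their fathers (r = 1/32) and half second cousins through their mothers (r = 1/64).
r = 1/32 + 1/64 = 0.046875.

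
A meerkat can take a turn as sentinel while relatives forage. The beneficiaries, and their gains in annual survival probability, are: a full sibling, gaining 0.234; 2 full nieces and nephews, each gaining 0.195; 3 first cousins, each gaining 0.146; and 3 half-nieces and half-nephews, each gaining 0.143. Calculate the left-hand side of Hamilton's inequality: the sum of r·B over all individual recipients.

0.322875

r to a full sibling = 1/2 (full sibs share both parents — two paths of length 2: r = 2·(1/2)^2 = 1/2).
r to a full niece or nephew = 1/4 (full aunt/uncle↔niece/nephew: two paths of length 3 through the shared grandparent pair: r = 2·(1/2)^3 = 1/4).
r to a first cousin = 1/8 (first cousins share one grandparent pair — two paths of length 4: r = 2·(1/2)^4 = 1/8).
r to a half-niece or half-nephew = 1/8 (half-aunt/uncle↔niece/nephew: one path of length 3: r = (1/2)^3 = 1/8).
Summing one r·B term per recipient: 1·0.5·0.234 + 2·0.25·0.195 + 3·0.125·0.146 + 3·0.125·0.143 = 0.322875.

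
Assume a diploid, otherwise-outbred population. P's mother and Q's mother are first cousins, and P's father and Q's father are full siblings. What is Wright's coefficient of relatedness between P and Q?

0.15625

With two independent routes of shared ancestry, r is the sum of the two contributions.
P and Q are related in two ways: second cousins through their mothers (r = 1/32) and first cousins through their fathers (r = 1/8).
r = 1/32 + 1/8 = 5/32 = 0.15625.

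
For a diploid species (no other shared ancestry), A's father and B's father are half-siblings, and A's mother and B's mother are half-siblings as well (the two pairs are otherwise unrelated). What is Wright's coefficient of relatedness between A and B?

Independent pedigree routes through distinct common ancestors add.
A and B are related in two ways: half first cousins through their fathers (r = 1/16) and half first cousins through their mothers (r = 1/16).
r = 1/16 + 1/16 = 0.125.

0.125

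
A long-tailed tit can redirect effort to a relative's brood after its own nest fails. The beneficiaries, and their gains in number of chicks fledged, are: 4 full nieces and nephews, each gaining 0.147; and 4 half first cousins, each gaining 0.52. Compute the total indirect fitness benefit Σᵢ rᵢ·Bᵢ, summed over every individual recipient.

0.277

r to a full niece or nephew = 1/4 (full aunt/uncle↔niece/nephew: two paths of length 3 through the shared grandparent pair: r = 2·(1/2)^3 = 1/4).
r to a half first cousin = 1/16 (half first cousins share one grandparent — one path of length 4: r = (1/2)^4 = 1/16).
Summing one r·B term per recipient: 4·0.25·0.147 + 4·0.0625·0.52 = 0.277.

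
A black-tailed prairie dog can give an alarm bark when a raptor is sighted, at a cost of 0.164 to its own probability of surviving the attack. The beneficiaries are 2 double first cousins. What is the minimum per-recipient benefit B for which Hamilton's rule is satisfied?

r to a double first cousin = 1/4 (double first cousins share both grandparent pairs — four paths of length 4: r = 4·(1/2)^4 = 1/4).
Hamilton's rule with n recipients of equal r: n·r·B > C, so B > C/(n·r) = 0.164/(2·0.25) = 0.328.

0.328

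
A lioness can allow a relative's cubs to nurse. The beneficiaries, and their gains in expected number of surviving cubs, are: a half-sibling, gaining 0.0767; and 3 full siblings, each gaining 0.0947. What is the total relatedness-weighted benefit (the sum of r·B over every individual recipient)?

0.161225

r to a half-sibling = 0.25 (half-sibs share one parent — one path of length 2: r = (1/2)^2 = 1/4).
r to a full sibling = 0.5 (full sibs share both parents — two paths of length 2: r = 2·(1/2)^2 = 1/2).
Summing one r·B term per recipient: 1·0.25·0.0767 + 3·0.5·0.0947 = 0.161225.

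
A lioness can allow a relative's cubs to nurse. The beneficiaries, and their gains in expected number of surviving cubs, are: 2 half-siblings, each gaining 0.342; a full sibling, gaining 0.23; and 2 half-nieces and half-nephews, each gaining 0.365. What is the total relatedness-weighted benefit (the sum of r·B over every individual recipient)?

0.37725

r to a half-sibling = 0.25 (half-sibs share one parent — one path of length 2: r = (1/2)^2 = 1/4).
r to a full sibling = 1/2 (full sibs share both parents — two paths of length 2: r = 2·(1/2)^2 = 1/2).
r to a half-niece or half-nephew = 0.125 (half-aunt/uncle↔niece/nephew: one path of length 3: r = (1/2)^3 = 1/8).
Summing one r·B term per recipient: 2·0.25·0.342 + 1·0.5·0.23 + 2·0.125·0.365 = 0.37725.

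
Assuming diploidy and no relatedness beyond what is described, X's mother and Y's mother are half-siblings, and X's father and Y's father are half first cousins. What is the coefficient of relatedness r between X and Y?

With two independent routes of shared ancestry, r is the sum of the two contributions.
X and Y are related in two ways: half first cousins through their mothers (r = 1/16) and half second cousins through their fathers (r = 1/64).
r = 1/16 + 1/64 = 0.078125.

0.078125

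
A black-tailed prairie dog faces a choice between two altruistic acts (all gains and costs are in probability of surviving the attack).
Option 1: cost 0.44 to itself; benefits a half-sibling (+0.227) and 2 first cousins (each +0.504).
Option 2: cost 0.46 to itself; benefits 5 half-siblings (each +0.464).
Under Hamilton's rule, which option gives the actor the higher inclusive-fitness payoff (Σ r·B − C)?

Option 2

Option 1: r to a half-sibling = 0.25.
Option 1: r to a first cousin = 0.125.
Option 1: Σ r·B − C = (1·0.25·0.227 + 2·0.125·0.504) − 0.44 = -0.25725.
Option 2: r to a half-sibling = 0.25.
Option 2: Σ r·B − C = (5·0.25·0.464) − 0.46 = 0.12.
Option 2 has the higher net inclusive-fitness payoff.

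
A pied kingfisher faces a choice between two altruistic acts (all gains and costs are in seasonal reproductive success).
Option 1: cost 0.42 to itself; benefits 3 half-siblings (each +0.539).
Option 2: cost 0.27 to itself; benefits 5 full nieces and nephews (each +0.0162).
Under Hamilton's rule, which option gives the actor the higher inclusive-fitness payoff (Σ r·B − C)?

Option 1: r to a half-sibling = 0.25.
Option 1: Σ r·B − C = (3·0.25·0.539) − 0.42 = -0.01575.
Option 2: r to a full niece or nephew = 0.25.
Option 2: Σ r·B − C = (5·0.25·0.0162) − 0.27 = -0.24975.
Option 1 has the higher net inclusive-fitness payoff.

Option 1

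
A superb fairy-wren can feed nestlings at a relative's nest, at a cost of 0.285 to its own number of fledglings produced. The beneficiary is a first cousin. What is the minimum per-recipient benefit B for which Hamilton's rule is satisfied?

r to a first cousin = 1/8 (first cousins share one grandparent pair — two paths of length 4: r = 2·(1/2)^4 = 1/8).
Hamilton's rule with n recipients of equal r: n·r·B > C, so B > C/(n·r) = 0.285/(1·0.125) = 2.28.

2.28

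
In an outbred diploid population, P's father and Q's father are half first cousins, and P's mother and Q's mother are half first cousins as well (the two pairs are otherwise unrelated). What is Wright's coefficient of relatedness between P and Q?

0.03125

Wright's path rule: contributions from independent ancestry routes add.
P and Q are related in two ways: half second cousins through their fathers (r = 1/64) and half second cousins through their mothers (r = 1/64).
r = 1/64 + 1/64 = 0.03125.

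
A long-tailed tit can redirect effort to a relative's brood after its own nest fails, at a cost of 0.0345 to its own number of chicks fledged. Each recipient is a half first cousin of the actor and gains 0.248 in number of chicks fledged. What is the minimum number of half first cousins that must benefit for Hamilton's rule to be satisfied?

r to a half first cousin = 0.0625 (half first cousins share one grandparent — one path of length 4: r = (1/2)^4 = 1/16).
Hamilton's rule: n·r·B > C  ⇒  n > C/(r·B) = 0.0345/(0.0625·0.248) = 2.226.
The smallest integer exceeding 2.226 is 3.

3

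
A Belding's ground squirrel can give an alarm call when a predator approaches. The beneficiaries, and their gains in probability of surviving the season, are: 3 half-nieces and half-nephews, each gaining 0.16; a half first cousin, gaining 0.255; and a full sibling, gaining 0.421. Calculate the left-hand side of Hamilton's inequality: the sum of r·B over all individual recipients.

0.2864375

r to a half-niece or half-nephew = 0.125 (half-aunt/uncle↔niece/nephew: one path of length 3: r = (1/2)^3 = 1/8).
r to a half first cousin = 1/16 (half first cousins share one grandparent — one path of length 4: r = (1/2)^4 = 1/16).
r to a full sibling = 0.5 (full sibs share both parents — two paths of length 2: r = 2·(1/2)^2 = 1/2).
Summing one r·B term per recipient: 3·0.125·0.16 + 1·0.0625·0.255 + 1·0.5·0.421 = 0.2864375.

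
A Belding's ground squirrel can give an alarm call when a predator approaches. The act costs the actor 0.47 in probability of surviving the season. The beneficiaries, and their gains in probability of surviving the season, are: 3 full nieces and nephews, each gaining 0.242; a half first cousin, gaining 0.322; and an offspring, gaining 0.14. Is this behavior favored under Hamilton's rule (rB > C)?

Hamilton's rule: the trait is favored when the sum of r·B over every recipient exceeds the actor's cost C.
r to a full niece or nephew = 0.25 (full aunt/uncle↔niece/nephew: two paths of length 3 through the shared grandparent pair: r = 2·(1/2)^3 = 1/4).
r to a half first cousin = 0.0625 (half first cousins share one grandparent — one path of length 4: r = (1/2)^4 = 1/16).
r to an offspring = 1/2 (one parent–offspring link: r = (1/2)^1 = 1/2).
Summing one r·B term per recipient: 3·0.25·0.242 + 1·0.0625·0.322 + 1·0.5·0.14 = 0.271625.
0.271625 < 0.47: the indirect benefit is less than the cost.

No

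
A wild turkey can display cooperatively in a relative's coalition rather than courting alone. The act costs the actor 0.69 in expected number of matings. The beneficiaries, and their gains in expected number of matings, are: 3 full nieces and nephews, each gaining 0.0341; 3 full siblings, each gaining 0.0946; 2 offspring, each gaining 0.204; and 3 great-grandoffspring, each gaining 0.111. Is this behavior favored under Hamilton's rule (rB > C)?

Hamilton's rule: the trait is favored when the sum of r·B over every recipient exceeds the actor's cost C.
r to a full niece or nephew = 0.25 (full aunt/uncle↔niece/nephew: two paths of length 3 through the shared grandparent pair: r = 2·(1/2)^3 = 1/4).
r to a full sibling = 0.5 (full sibs share both parents — two paths of length 2: r = 2·(1/2)^2 = 1/2).
r to an offspring = 1/2 (one parent–offspring link: r = (1/2)^1 = 1/2).
r to a great-grandoffspring = 1/8 (three parent–offspring links: r = (1/2)^3 = 1/8).
Summing one r·B term per recipient: 3·0.25·0.0341 + 3·0.5·0.0946 + 2·0.5·0.204 + 3·0.125·0.111 = 0.4131.
0.4131 < 0.69: the indirect benefit is less than the cost.

No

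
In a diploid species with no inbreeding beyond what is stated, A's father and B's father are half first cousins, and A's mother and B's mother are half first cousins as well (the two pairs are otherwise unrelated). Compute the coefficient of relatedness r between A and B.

Wright's path rule: contributions from independent ancestry routes add.
A and B are related in two ways: half second cousins through their fathers (r = 1/64) and half second cousins through their mothers (r = 1/64).
r = 1/64 + 1/64 = 0.03125.

0.03125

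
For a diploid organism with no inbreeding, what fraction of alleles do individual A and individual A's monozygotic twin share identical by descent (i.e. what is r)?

Each parent–offspring link contributes a factor of 1/2, and independent paths through distinct common ancestors add.
Monozygotic twins share every allele identical by descent: r = 1.

1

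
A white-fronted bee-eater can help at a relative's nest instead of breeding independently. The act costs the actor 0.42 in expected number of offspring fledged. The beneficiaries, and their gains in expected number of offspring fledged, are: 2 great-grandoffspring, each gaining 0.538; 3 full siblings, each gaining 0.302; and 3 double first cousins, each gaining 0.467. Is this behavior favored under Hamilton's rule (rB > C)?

Yes

Hamilton's rule: the trait is favored when the sum of r·B over every recipient exceeds the actor's cost C.
r to a great-grandoffspring = 1/8 (three parent–offspring links: r = (1/2)^3 = 1/8).
r to a full sibling = 1/2 (full sibs share both parents — two paths of length 2: r = 2·(1/2)^2 = 1/2).
r to a double first cousin = 1/4 (double first cousins share both grandparent pairs — four paths of length 4: r = 4·(1/2)^4 = 1/4).
Summing one r·B term per recipient: 2·0.125·0.538 + 3·0.5·0.302 + 3·0.25·0.467 = 0.93775.
0.93775 > 0.42: the indirect benefit exceeds the cost.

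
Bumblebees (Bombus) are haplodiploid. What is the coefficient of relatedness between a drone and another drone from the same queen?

0.5

Haploid brothers each carry a random half of the queen's diploid genome, so on average they share half: r = 1/2.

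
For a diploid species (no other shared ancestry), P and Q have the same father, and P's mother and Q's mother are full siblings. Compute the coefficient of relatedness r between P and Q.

Relatedness sums over independent paths through distinct common ancestors.
P and Q are related in two ways: half-sibs through their shared father (r = 1/4) and first cousins through their mothers (r = 1/8).
r = 1/4 + 1/8 = 3/8 = 0.375.

0.375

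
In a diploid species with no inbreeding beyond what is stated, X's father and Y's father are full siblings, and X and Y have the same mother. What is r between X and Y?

0.375

Wright's path rule: contributions from independent ancestry routes add.
X and Y are related in two ways: first cousins through their fathers (r = 1/8) and half-sibs through their shared mother (r = 1/4).
r = 1/8 + 1/4 = 3/8 = 0.375.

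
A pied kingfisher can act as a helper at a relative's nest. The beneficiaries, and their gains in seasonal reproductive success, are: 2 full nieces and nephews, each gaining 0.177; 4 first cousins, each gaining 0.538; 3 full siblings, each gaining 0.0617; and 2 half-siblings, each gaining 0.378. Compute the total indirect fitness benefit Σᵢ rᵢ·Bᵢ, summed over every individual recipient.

0.63905

r to a full niece or nephew = 0.25 (full aunt/uncle↔niece/nephew: two paths of length 3 through the shared grandparent pair: r = 2·(1/2)^3 = 1/4).
r to a first cousin = 0.125 (first cousins share one grandparent pair — two paths of length 4: r = 2·(1/2)^4 = 1/8).
r to a full sibling = 0.5 (full sibs share both parents — two paths of length 2: r = 2·(1/2)^2 = 1/2).
r to a half-sibling = 1/4 (half-sibs share one parent — one path of length 2: r = (1/2)^2 = 1/4).
Summing one r·B term per recipient: 2·0.25·0.177 + 4·0.125·0.538 + 3·0.5·0.0617 + 2·0.25·0.378 = 0.63905.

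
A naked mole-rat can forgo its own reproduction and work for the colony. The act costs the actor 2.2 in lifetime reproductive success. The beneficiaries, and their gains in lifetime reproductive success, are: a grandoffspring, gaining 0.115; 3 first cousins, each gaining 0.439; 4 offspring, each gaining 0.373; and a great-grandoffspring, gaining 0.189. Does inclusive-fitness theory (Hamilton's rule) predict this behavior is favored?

Hamilton's rule: the trait is favored when the sum of r·B over every recipient exceeds the actor's cost C.
r to a grandoffspring = 0.25 (two parent–offspring links: r = (1/2)^2 = 1/4).
r to a first cousin = 0.125 (first cousins share one grandparent pair — two paths of length 4: r = 2·(1/2)^4 = 1/8).
r to an offspring = 1/2 (one parent–offspring link: r = (1/2)^1 = 1/2).
r to a great-grandoffspring = 0.125 (three parent–offspring links: r = (1/2)^3 = 1/8).
Summing one r·B term per recipient: 1·0.25·0.115 + 3·0.125·0.439 + 4·0.5·0.373 + 1·0.125·0.189 = 0.963.
0.963 < 2.2: the indirect benefit is less than the cost.

No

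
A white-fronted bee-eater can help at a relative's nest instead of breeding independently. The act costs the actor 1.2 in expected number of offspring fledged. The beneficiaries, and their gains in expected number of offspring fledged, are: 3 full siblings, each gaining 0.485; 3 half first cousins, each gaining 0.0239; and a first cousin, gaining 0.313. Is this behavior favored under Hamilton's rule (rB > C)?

Hamilton's rule: the trait is favored when the sum of r·B over every recipient exceeds the actor's cost C.
r to a full sibling = 0.5 (full sibs share both parents — two paths of length 2: r = 2·(1/2)^2 = 1/2).
r to a half first cousin = 1/16 (half first cousins share one grandparent — one path of length 4: r = (1/2)^4 = 1/16).
r to a first cousin = 0.125 (first cousins share one grandparent pair — two paths of length 4: r = 2·(1/2)^4 = 1/8).
Summing one r·B term per recipient: 3·0.5·0.485 + 3·0.0625·0.0239 + 1·0.125·0.313 = 0.77110625.
0.77110625 < 1.2: the indirect benefit is less than the cost.

No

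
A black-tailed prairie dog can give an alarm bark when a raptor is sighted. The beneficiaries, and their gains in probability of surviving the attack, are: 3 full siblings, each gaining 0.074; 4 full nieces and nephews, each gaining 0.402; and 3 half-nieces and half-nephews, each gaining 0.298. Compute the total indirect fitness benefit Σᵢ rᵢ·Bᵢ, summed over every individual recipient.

0.62475

r to a full sibling = 1/2 (full sibs share both parents — two paths of length 2: r = 2·(1/2)^2 = 1/2).
r to a full niece or nephew = 1/4 (full aunt/uncle↔niece/nephew: two paths of length 3 through the shared grandparent pair: r = 2·(1/2)^3 = 1/4).
r to a half-niece or half-nephew = 0.125 (half-aunt/uncle↔niece/nephew: one path of length 3: r = (1/2)^3 = 1/8).
Summing one r·B term per recipient: 3·0.5·0.074 + 4·0.25·0.402 + 3·0.125·0.298 = 0.62475.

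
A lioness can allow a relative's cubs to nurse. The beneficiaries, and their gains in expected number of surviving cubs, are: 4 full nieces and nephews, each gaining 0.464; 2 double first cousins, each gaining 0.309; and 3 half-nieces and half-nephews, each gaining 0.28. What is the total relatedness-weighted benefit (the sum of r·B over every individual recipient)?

r to a full niece or nephew = 0.25 (full aunt/uncle↔niece/nephew: two paths of length 3 through the shared grandparent pair: r = 2·(1/2)^3 = 1/4).
r to a double first cousin = 0.25 (double first cousins share both grandparent pairs — four paths of length 4: r = 4·(1/2)^4 = 1/4).
r to a half-niece or half-nephew = 1/8 (half-aunt/uncle↔niece/nephew: one path of length 3: r = (1/2)^3 = 1/8).
Summing one r·B term per recipient: 4·0.25·0.464 + 2·0.25·0.309 + 3·0.125·0.28 = 0.7235.

0.7235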